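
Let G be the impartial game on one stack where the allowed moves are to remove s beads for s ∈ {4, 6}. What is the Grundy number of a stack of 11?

0

Build the Grundy sequence with g(k) = mex{g(k−s) : s ∈ {4, 6}, s ≤ k}:
g(0) = mex{} = 0
g(1) = mex{} = 0
g(2) = mex{} = 0
g(3) = mex{} = 0
g(4) = mex{0} = 1
g(5) = mex{0} = 1
g(6) = mex{0} = 1
g(7) = mex{0} = 1
g(8) = mex{0,1} = 2
g(9) = mex{0,1} = 2
g(10) = mex{1} = 0
g(11) = mex{1} = 0
So g(11) = 0.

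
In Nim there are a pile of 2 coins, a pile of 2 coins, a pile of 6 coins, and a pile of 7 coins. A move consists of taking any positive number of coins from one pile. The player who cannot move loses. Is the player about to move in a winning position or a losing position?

Winning position

Compute the nim-sum pairwise:
2 XOR 2 = 0
0 XOR 6 = 6
6 XOR 7 = 1
The nim-sum is 1 ≠ 0, so this is an N-position: the player to move can win.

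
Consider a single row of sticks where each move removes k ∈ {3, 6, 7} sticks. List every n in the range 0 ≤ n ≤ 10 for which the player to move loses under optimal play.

0, 1, 2, 10

Grundy values for subtraction set {3, 6, 7}:
k:     0  1  2  3  4  5  6  7  8  9 10
g(k):  0  0  0  1  1  1  2  2  2  3  0
The P-positions (g = 0) in 0..10 are 0, 1, 2, 10.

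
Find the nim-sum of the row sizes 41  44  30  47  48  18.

22

Compute the nim-sum pairwise:
41 ^ 44 = 5
5 ^ 30 = 27
27 ^ 47 = 52
52 ^ 48 = 4
4 ^ 18 = 22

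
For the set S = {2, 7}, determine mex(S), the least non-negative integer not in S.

0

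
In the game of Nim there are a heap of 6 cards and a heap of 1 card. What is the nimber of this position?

Nim-sum: 6 XOR 1 = 7.

7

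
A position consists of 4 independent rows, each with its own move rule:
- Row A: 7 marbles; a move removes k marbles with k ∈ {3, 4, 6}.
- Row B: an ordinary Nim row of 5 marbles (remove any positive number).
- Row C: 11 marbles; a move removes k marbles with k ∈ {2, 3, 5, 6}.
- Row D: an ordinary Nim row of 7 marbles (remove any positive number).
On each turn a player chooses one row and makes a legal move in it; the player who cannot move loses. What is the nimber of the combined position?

Build the Grundy sequence for row A with g(k) = mex{g(k−s) : s ∈ {3, 4, 6}, s ≤ k}:
g(0) = mex{} = 0
g(1) = mex{} = 0
g(2) = mex{} = 0
g(3) = mex{0} = 1
g(4) = mex{0} = 1
g(5) = mex{0} = 1
g(6) = mex{0,1} = 2
g(7) = mex{0,1} = 2
So g(7) = 2.
Row B is a plain Nim row of size 5, so its Grundy value is 5.
For row C, compute g(0), g(1), … with moves {2, 3, 5, 6}:
g(0) = mex{} = 0
g(1) = mex{} = 0
g(2) = mex{0} = 1
g(3) = mex{0} = 1
g(4) = mex{0,1} = 2
g(5) = mex{0,1} = 2
g(6) = mex{0,1,2} = 3
g(7) = mex{0,1,2} = 3
g(8) = mex{1,2,3} = 0
g(9) = mex{1,2,3} = 0
g(10) = mex{0,2,3} = 1
g(11) = mex{0,2,3} = 1
So g(11) = 1.
Row D is a plain Nim row of size 7, so its Grundy value is 7.
By the Sprague-Grundy theorem, the Grundy value of a sum of independent games is the XOR of the component values.
Combined value = 2 ⊕ 5 ⊕ 1 ⊕ 7 = 1.

1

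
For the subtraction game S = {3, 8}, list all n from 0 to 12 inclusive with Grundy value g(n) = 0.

0, 1, 2, 6, 7, 11, 12

Compute g(0), g(1), … for moves {3, 8}:
g(0) = mex{} = 0
g(1) = mex{} = 0
g(2) = mex{} = 0
g(3) = mex{0} = 1
g(4) = mex{0} = 1
g(5) = mex{0} = 1
g(6) = mex{1} = 0
g(7) = mex{1} = 0
g(8) = mex{0,1} = 2
g(9) = mex{0} = 1
g(10) = mex{0} = 1
g(11) = mex{1,2} = 0
g(12) = mex{1} = 0
The P-positions (g = 0) in 0..12 are 0, 1, 2, 6, 7, 11, 12.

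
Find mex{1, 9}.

0 is not in the set, so the mex is 0.

0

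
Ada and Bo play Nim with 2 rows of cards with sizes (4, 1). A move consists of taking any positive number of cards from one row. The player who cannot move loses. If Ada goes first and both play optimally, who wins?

Ada wins

Compute the nim-sum pairwise:
4 XOR 1 = 5
The nim-sum is 5 ≠ 0, so this is an N-position: the player to move can win; Ada has a winning move.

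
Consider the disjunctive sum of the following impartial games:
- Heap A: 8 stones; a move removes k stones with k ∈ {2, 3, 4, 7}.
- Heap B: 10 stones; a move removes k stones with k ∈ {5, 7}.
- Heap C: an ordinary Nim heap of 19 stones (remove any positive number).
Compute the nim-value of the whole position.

16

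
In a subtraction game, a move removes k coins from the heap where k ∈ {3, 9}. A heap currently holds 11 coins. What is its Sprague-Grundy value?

1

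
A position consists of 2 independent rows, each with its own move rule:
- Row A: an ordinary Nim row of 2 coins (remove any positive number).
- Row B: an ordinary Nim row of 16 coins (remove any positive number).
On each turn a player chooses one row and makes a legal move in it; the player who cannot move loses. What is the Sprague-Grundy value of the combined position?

Row A is a plain Nim row of size 2, so its Grundy value is 2.
Row B is a plain Nim row of size 16, so its Grundy value is 16.
The value of a disjunctive sum is the nim-sum of the parts.
Combined value = 2 ⊕ 16 = 18.

18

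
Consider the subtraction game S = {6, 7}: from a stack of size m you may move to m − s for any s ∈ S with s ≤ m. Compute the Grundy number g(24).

1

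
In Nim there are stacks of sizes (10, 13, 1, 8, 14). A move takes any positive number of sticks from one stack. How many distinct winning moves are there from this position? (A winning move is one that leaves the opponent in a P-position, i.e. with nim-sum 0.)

0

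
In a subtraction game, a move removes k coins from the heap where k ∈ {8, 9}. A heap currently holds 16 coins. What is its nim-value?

2

Compute g(0), g(1), … for moves {8, 9}:
k:     0  1  2  3  4  5  6  7  8  9 10 11 12 13 14 15 16
g(k):  0  0  0  0  0  0  0  0  1  1  1  1  1  1  1  1  2
So g(16) = 2.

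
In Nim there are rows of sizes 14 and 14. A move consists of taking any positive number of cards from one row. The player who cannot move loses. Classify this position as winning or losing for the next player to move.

Nim-sum: 14 ^ 14 = 0.
The nim-sum is 0, so this is a P-position: the player to move is in a losing position under optimal play.

Losing position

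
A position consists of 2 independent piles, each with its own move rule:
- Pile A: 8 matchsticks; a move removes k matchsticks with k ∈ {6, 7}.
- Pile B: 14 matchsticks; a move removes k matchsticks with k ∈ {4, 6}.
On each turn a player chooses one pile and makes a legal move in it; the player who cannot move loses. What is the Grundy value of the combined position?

Build the Grundy sequence for pile A with g(k) = mex{g(k−s) : s ∈ {6, 7}, s ≤ k}:
k:     0  1  2  3  4  5  6  7  8
g(k):  0  0  0  0  0  0  1  1  1
So g(8) = 1.
Build the Grundy sequence for pile B with g(k) = mex{g(k−s) : s ∈ {4, 6}, s ≤ k}:
g(0) = mex{} = 0
g(1) = mex{} = 0
g(2) = mex{} = 0
g(3) = mex{} = 0
g(4) = mex{0} = 1
g(5) = mex{0} = 1
g(6) = mex{0} = 1
g(7) = mex{0} = 1
g(8) = mex{0,1} = 2
g(9) = mex{0,1} = 2
g(10) = mex{1} = 0
g(11) = mex{1} = 0
g(12) = mex{1,2} = 0
g(13) = mex{1,2} = 0
g(14) = mex{0,2} = 1
So g(14) = 1.
The value of a disjunctive sum is the nim-sum of the parts.
Combined value = 1 ⊕ 1 = 0.

0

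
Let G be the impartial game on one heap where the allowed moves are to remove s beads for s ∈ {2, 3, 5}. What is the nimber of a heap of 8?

0

Grundy values for subtraction set {2, 3, 5}:
k:     0  1  2  3  4  5  6  7  8
g(k):  0  0  1  1  2  2  3  0  0
So g(8) = 0.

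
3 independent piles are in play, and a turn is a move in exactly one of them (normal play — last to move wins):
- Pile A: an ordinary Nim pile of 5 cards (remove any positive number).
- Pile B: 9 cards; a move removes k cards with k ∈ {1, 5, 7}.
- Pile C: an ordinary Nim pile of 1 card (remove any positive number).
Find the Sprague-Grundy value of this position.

Pile A is a plain Nim pile of size 5, so its Grundy value is 5.
Build the Grundy sequence for pile B with g(k) = mex{g(k−s) : s ∈ {1, 5, 7}, s ≤ k}:
g(0) = mex{} = 0
g(1) = mex{0} = 1
g(2) = mex{1} = 0
g(3) = mex{0} = 1
g(4) = mex{1} = 0
g(5) = mex{0} = 1
g(6) = mex{1} = 0
g(7) = mex{0} = 1
g(8) = mex{1} = 0
g(9) = mex{0} = 1
So g(9) = 1.
Pile C is a plain Nim pile of size 1, so its Grundy value is 1.
By the Sprague-Grundy theorem, the Grundy value of a sum of independent games is the XOR of the component values.
Combined value = 5 ⊕ 1 ⊕ 1 = 5.

5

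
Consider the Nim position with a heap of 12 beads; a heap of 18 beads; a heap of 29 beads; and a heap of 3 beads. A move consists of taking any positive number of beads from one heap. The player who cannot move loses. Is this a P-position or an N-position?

Write each in binary and XOR column by column:
  01100  (12)
  10010  (18)
  11101  (29)
  00011  (3)
  -----
  00000  (0)
The nim-sum is 0, so this is a P-position: the player to move is in a losing position under optimal play.

P-position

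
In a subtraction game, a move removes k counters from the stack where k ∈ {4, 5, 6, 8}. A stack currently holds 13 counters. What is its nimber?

0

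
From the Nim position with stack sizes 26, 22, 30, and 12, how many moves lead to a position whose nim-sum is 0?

In binary:
  11010  (26)
  10110  (22)
  11110  (30)
  01100  (12)
  -----
  11110  (30)
The overall nim-sum is X = 30. A stack of size p has a winning move iff p XOR X < p (reduce it to p XOR X).
  26: 26 XOR 30 = 4 < 26 — winning move (to 4).
  22: 22 XOR 30 = 8 < 22 — winning move (to 8).
  30: 30 XOR 30 = 0 < 30 — winning move (to 0).
  12: 12 XOR 30 = 18 ≥ 12 — no move.
That gives 3 winning moves.

3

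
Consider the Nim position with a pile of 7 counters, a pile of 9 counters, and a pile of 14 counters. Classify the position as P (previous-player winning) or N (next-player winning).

P-position

Bitwise XOR of the heap sizes:
  0111  (7)
  1001  (9)
  1110  (14)
  ----
  0000  (0)
The nim-sum is 0, so this is a P-position: the player to move is in a losing position under optimal play.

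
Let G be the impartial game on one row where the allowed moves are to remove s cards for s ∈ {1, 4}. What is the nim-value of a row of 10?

Build the Grundy sequence with g(k) = mex{g(k−s) : s ∈ {1, 4}, s ≤ k}:
k:     0  1  2  3  4  5  6  7  8  9 10
g(k):  0  1  0  1  2  0  1  0  1  2  0
So g(10) = 0.

0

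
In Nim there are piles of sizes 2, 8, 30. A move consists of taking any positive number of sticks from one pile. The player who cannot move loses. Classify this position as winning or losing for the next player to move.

Winning position

Nim-sum: 2 ⊕ 8 ⊕ 30 = 20.
The nim-sum is 20 ≠ 0, so this is an N-position: the player to move can win.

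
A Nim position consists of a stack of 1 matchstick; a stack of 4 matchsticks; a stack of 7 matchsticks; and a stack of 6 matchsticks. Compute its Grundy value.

4

Nim-sum: 1 ⊕ 4 ⊕ 7 ⊕ 6 = 4.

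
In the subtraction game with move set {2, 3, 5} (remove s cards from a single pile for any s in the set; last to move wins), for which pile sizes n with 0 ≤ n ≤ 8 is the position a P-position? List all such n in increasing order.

Build the Grundy sequence with g(k) = mex{g(k−s) : s ∈ {2, 3, 5}, s ≤ k}:
k:     0  1  2  3  4  5  6  7  8
g(k):  0  0  1  1  2  2  3  0  0
The P-positions (g = 0) in 0..8 are 0, 1, 7, 8.

0, 1, 7, 8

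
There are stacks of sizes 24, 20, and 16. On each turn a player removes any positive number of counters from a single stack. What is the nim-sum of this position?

Bitwise XOR of the heap sizes:
  11000  (24)
  10100  (20)
  10000  (16)
  -----
  11100  (28)

28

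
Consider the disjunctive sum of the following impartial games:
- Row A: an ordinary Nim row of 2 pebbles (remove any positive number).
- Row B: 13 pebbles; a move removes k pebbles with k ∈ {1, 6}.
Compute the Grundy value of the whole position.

0

Row A is a plain Nim row of size 2, so its Grundy value is 2.
For row B, compute g(0), g(1), … with moves {1, 6}:
k:     0  1  2  3  4  5  6  7  8  9 10 11 12 13
g(k):  0  1  0  1  0  1  2  0  1  0  1  0  1  2
So g(13) = 2.
By the Sprague-Grundy theorem, the Grundy value of a sum of independent games is the XOR of the component values.
Combined value = 2 ⊕ 2 = 0.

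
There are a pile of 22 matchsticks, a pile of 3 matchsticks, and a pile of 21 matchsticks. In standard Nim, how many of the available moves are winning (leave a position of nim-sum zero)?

Nim-sum: 22 ^ 3 ^ 21 = 0.
The nim-sum is already 0, so every move leaves a nonzero nim-sum — there are no winning moves.

0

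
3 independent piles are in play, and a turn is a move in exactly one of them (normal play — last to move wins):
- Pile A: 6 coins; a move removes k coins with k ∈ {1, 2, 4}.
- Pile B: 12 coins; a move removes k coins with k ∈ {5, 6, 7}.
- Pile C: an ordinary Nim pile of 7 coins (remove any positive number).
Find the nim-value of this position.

For pile A, compute g(0), g(1), … with moves {1, 2, 4}:
g(0) = mex{} = 0
g(1) = mex{0} = 1
g(2) = mex{0,1} = 2
g(3) = mex{1,2} = 0
g(4) = mex{0,2} = 1
g(5) = mex{0,1} = 2
g(6) = mex{1,2} = 0
So g(6) = 0.
For pile B, compute g(0), g(1), … with moves {5, 6, 7}:
k:     0  1  2  3  4  5  6  7  8  9 10 11 12
g(k):  0  0  0  0  0  1  1  1  1  1  2  2  0
So g(12) = 0.
Pile C is a plain Nim pile of size 7, so its Grundy value is 7.
By the Sprague-Grundy theorem, the Grundy value of a sum of independent games is the XOR of the component values.
Combined value = 0 ⊕ 0 ⊕ 7 = 7.

7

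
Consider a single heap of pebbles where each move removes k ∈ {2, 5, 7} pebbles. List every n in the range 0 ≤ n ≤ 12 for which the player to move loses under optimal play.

0, 1, 4, 10

Build the Grundy sequence with g(k) = mex{g(k−s) : s ∈ {2, 5, 7}, s ≤ k}:
g(0) = mex{} = 0
g(1) = mex{} = 0
g(2) = mex{0} = 1
g(3) = mex{0} = 1
g(4) = mex{1} = 0
g(5) = mex{0,1} = 2
g(6) = mex{0} = 1
g(7) = mex{0,1,2} = 3
g(8) = mex{0,1} = 2
g(9) = mex{0,1,3} = 2
g(10) = mex{1,2} = 0
g(11) = mex{0,1,2} = 3
g(12) = mex{0,2,3} = 1
The P-positions (g = 0) in 0..12 are 0, 1, 4, 10.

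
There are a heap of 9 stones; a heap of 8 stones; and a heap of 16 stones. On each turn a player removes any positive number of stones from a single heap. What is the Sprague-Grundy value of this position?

17

In binary:
  01001  (9)
  01000  (8)
  10000  (16)
  -----
  10001  (17)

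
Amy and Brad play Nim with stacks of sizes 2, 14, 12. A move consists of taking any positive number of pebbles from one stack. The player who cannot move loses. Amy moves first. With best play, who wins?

Bitwise XOR of the heap sizes:
  0010  (2)
  1110  (14)
  1100  (12)
  ----
  0000  (0)
The nim-sum is 0, so this is a P-position: the player to move is in a losing position under optimal play; Amy is about to move from it and so loses — Brad wins.

Brad wins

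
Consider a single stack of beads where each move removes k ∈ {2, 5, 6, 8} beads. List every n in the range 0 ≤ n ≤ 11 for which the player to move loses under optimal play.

0, 1, 4, 11

Compute g(0), g(1), … for moves {2, 5, 6, 8}:
k:     0  1  2  3  4  5  6  7  8  9 10 11
g(k):  0  0  1  1  0  2  1  3  2  2  3  0
The P-positions (g = 0) in 0..11 are 0, 1, 4, 11.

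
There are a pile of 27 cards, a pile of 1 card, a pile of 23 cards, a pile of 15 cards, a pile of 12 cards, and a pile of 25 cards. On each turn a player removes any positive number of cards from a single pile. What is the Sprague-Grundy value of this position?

23

Compute the nim-sum pairwise:
27 ⊕ 1 = 26
26 ⊕ 23 = 13
13 ⊕ 15 = 2
2 ⊕ 12 = 14
14 ⊕ 25 = 23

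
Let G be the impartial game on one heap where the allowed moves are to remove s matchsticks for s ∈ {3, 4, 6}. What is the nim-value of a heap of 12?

Grundy values for subtraction set {3, 4, 6}:
g(0) = mex{} = 0
g(1) = mex{} = 0
g(2) = mex{} = 0
g(3) = mex{0} = 1
g(4) = mex{0} = 1
g(5) = mex{0} = 1
g(6) = mex{0,1} = 2
g(7) = mex{0,1} = 2
g(8) = mex{0,1} = 2
g(9) = mex{1,2} = 0
g(10) = mex{1,2} = 0
g(11) = mex{1,2} = 0
g(12) = mex{0,2} = 1
So g(12) = 1.

1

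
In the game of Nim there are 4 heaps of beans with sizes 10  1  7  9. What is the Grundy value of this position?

5

Compute the nim-sum pairwise:
10 ⊕ 1 = 11
11 ⊕ 7 = 12
12 ⊕ 9 = 5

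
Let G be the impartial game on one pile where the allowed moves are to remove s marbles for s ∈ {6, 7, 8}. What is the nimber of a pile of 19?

Grundy values for subtraction set {6, 7, 8}:
k:     0  1  2  3  4  5  6  7  8  9 10 11 12 13 14 15 16 17 18 19
g(k):  0  0  0  0  0  0  1  1  1  1  1  1  2  2  0  0  0  0  0  0
So g(19) = 0.

0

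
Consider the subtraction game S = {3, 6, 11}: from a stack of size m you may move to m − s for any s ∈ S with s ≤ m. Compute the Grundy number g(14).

Grundy values for subtraction set {3, 6, 11}:
k:     0  1  2  3  4  5  6  7  8  9 10 11 12 13 14
g(k):  0  0  0  1  1  1  2  2  2  0  0  3  1  1  0
So g(14) = 0.

0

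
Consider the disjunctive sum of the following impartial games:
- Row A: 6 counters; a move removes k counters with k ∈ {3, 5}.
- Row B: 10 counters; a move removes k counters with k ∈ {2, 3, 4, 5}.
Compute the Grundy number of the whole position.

3

Grundy values for row A (subtraction set {3, 5}):
k:     0  1  2  3  4  5  6
g(k):  0  0  0  1  1  1  2
So g(6) = 2.
Build the Grundy sequence for row B with g(k) = mex{g(k−s) : s ∈ {2, 3, 4, 5}, s ≤ k}:
g(0) = mex{} = 0
g(1) = mex{} = 0
g(2) = mex{0} = 1
g(3) = mex{0} = 1
g(4) = mex{0,1} = 2
g(5) = mex{0,1} = 2
g(6) = mex{0,1,2} = 3
g(7) = mex{1,2} = 0
g(8) = mex{1,2,3} = 0
g(9) = mex{0,2,3} = 1
g(10) = mex{0,2,3} = 1
So g(10) = 1.
The value of a disjunctive sum is the nim-sum of the parts.
Combined value = 2 XOR 1 = 3.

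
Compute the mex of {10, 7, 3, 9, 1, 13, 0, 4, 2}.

5

The values 0, 1, 2, 3, 4 are all present; 5 is the first non-negative integer missing from the set.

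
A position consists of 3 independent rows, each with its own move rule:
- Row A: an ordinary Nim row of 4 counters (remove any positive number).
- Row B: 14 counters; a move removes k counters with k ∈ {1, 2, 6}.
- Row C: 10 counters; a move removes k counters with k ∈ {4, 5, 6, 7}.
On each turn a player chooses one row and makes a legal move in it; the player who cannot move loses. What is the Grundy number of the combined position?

6

Row A is a plain Nim row of size 4, so its Grundy value is 4.
For row B, compute g(0), g(1), … with moves {1, 2, 6}:
g(0) = mex{} = 0
g(1) = mex{0} = 1
g(2) = mex{0,1} = 2
g(3) = mex{1,2} = 0
g(4) = mex{0,2} = 1
g(5) = mex{0,1} = 2
g(6) = mex{0,1,2} = 3
g(7) = mex{1,2,3} = 0
g(8) = mex{0,2,3} = 1
g(9) = mex{0,1} = 2
g(10) = mex{1,2} = 0
g(11) = mex{0,2} = 1
g(12) = mex{0,1,3} = 2
g(13) = mex{0,1,2} = 3
g(14) = mex{1,2,3} = 0
So g(14) = 0.
Build the Grundy sequence for row C with g(k) = mex{g(k−s) : s ∈ {4, 5, 6, 7}, s ≤ k}:
g(0) = mex{} = 0
g(1) = mex{} = 0
g(2) = mex{} = 0
g(3) = mex{} = 0
g(4) = mex{0} = 1
g(5) = mex{0} = 1
g(6) = mex{0} = 1
g(7) = mex{0} = 1
g(8) = mex{0,1} = 2
g(9) = mex{0,1} = 2
g(10) = mex{0,1} = 2
So g(10) = 2.
The value of a disjunctive sum is the nim-sum of the parts.
Combined value = 4 ⊕ 0 ⊕ 2 = 6.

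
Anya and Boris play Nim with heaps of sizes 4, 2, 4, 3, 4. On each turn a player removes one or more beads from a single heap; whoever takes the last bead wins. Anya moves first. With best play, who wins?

Anya wins

Nim-sum: 4 ⊕ 2 ⊕ 4 ⊕ 3 ⊕ 4 = 5.
The nim-sum is 5 ≠ 0, so this is an N-position: the player to move can win; Anya has a winning move.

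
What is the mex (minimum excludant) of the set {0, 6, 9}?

0 is in the set but 1 is not, so the mex is 1.

1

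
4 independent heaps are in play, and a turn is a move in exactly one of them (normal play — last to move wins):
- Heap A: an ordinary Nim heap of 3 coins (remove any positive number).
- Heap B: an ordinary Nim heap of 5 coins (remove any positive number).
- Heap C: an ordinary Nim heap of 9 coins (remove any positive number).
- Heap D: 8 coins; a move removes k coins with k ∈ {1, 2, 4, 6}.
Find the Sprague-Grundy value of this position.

Heap A is a plain Nim heap of size 3, so its Grundy value is 3.
Heap B is a plain Nim heap of size 5, so its Grundy value is 5.
Heap C is a plain Nim heap of size 9, so its Grundy value is 9.
Build the Grundy sequence for heap D with g(k) = mex{g(k−s) : s ∈ {1, 2, 4, 6}, s ≤ k}:
g(0) = mex{} = 0
g(1) = mex{0} = 1
g(2) = mex{0,1} = 2
g(3) = mex{1,2} = 0
g(4) = mex{0,2} = 1
g(5) = mex{0,1} = 2
g(6) = mex{0,1,2} = 3
g(7) = mex{0,1,2,3} = 4
g(8) = mex{1,2,3,4} = 0
So g(8) = 0.
The value of a disjunctive sum is the nim-sum of the parts.
Combined value = 3 ⊕ 5 ⊕ 9 ⊕ 0 = 15.

15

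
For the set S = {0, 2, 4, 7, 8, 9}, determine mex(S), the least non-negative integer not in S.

1

0 is in the set but 1 is not, so the mex is 1.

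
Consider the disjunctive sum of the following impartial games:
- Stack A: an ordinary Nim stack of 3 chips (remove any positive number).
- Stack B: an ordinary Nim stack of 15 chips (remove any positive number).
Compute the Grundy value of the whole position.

Stack A is a plain Nim stack of size 3, so its Grundy value is 3.
Stack B is a plain Nim stack of size 15, so its Grundy value is 15.
The value of a disjunctive sum is the nim-sum of the parts.
Combined value = 3 ⊕ 15 = 12.

12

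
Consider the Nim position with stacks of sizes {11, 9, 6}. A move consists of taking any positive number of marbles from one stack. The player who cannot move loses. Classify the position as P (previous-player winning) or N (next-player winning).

Nim-sum: 11 ⊕ 9 ⊕ 6 = 4.
The nim-sum is 4 ≠ 0, so this is an N-position: the player to move can win.

N-position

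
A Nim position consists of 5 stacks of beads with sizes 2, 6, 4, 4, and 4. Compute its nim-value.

0

Nim-sum: 2 XOR 6 XOR 4 XOR 4 XOR 4 = 0.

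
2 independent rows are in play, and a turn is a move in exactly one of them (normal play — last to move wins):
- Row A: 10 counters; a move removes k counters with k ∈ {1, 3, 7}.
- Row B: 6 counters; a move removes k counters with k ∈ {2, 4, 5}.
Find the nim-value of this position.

3

Build the Grundy sequence for row A with g(k) = mex{g(k−s) : s ∈ {1, 3, 7}, s ≤ k}:
k:     0  1  2  3  4  5  6  7  8  9 10
g(k):  0  1  0  1  0  1  0  1  0  1  0
So g(10) = 0.
For row B, compute g(0), g(1), … with moves {2, 4, 5}:
k:     0  1  2  3  4  5  6
g(k):  0  0  1  1  2  2  3
So g(6) = 3.
By the Sprague-Grundy theorem, the Grundy value of a sum of independent games is the XOR of the component values.
Combined value = 0 XOR 3 = 3.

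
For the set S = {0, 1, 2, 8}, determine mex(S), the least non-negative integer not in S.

The values 0, 1, 2 are all present; 3 is the first non-negative integer missing from the set.

3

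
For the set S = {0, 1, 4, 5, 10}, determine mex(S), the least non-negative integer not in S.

The values 0, 1 are all present; 2 is the first non-negative integer missing from the set.

2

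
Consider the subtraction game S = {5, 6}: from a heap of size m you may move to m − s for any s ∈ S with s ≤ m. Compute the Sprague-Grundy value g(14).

0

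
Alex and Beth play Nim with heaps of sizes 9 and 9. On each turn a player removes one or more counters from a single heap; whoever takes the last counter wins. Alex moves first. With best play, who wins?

Beth wins

Compute the nim-sum pairwise:
9 XOR 9 = 0
The nim-sum is 0, so this is a P-position: the player to move is in a losing position under optimal play; Alex is about to move from it and so loses — Beth wins.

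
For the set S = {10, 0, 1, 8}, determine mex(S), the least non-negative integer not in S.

The values 0, 1 are all present; 2 is the first non-negative integer missing from the set.

2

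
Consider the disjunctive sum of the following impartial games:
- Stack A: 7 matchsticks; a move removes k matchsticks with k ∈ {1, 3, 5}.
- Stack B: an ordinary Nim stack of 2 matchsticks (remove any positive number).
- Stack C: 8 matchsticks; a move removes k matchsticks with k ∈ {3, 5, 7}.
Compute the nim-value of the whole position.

1

Build the Grundy sequence for stack A with g(k) = mex{g(k−s) : s ∈ {1, 3, 5}, s ≤ k}:
g(0) = mex{} = 0
g(1) = mex{0} = 1
g(2) = mex{1} = 0
g(3) = mex{0} = 1
g(4) = mex{1} = 0
g(5) = mex{0} = 1
g(6) = mex{1} = 0
g(7) = mex{0} = 1
So g(7) = 1.
Stack B is a plain Nim stack of size 2, so its Grundy value is 2.
Build the Grundy sequence for stack C with g(k) = mex{g(k−s) : s ∈ {3, 5, 7}, s ≤ k}:
g(0) = mex{} = 0
g(1) = mex{} = 0
g(2) = mex{} = 0
g(3) = mex{0} = 1
g(4) = mex{0} = 1
g(5) = mex{0} = 1
g(6) = mex{0,1} = 2
g(7) = mex{0,1} = 2
g(8) = mex{0,1} = 2
So g(8) = 2.
By the Sprague-Grundy theorem, the Grundy value of a sum of independent games is the XOR of the component values.
Combined value = 1 ⊕ 2 ⊕ 2 = 1.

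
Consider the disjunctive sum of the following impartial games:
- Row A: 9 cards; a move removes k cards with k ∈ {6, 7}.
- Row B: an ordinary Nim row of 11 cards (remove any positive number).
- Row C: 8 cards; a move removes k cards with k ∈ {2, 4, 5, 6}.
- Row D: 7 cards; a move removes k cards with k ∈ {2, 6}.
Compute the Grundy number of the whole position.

11

Grundy values for row A (subtraction set {6, 7}):
g(0) = mex{} = 0
g(1) = mex{} = 0
g(2) = mex{} = 0
g(3) = mex{} = 0
g(4) = mex{} = 0
g(5) = mex{} = 0
g(6) = mex{0} = 1
g(7) = mex{0} = 1
g(8) = mex{0} = 1
g(9) = mex{0} = 1
So g(9) = 1.
Row B is a plain Nim row of size 11, so its Grundy value is 11.
For row C, compute g(0), g(1), … with moves {2, 4, 5, 6}:
k:     0  1  2  3  4  5  6  7  8
g(k):  0  0  1  1  2  2  3  3  0
So g(8) = 0.
For row D, compute g(0), g(1), … with moves {2, 6}:
k:     0  1  2  3  4  5  6  7
g(k):  0  0  1  1  0  0  1  1
So g(7) = 1.
The value of a disjunctive sum is the nim-sum of the parts.
Combined value = 1 XOR 11 XOR 0 XOR 1 = 11.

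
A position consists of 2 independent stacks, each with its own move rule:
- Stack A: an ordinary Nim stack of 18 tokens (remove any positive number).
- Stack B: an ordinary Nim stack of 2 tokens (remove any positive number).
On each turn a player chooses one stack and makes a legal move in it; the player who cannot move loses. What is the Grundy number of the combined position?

16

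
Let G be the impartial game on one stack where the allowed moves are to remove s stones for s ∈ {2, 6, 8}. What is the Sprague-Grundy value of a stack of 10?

Compute g(0), g(1), … for moves {2, 6, 8}:
g(0) = mex{} = 0
g(1) = mex{} = 0
g(2) = mex{0} = 1
g(3) = mex{0} = 1
g(4) = mex{1} = 0
g(5) = mex{1} = 0
g(6) = mex{0} = 1
g(7) = mex{0} = 1
g(8) = mex{0,1} = 2
g(9) = mex{0,1} = 2
g(10) = mex{0,1,2} = 3
So g(10) = 3.

3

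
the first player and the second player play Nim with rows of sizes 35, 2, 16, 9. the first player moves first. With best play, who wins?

the first player wins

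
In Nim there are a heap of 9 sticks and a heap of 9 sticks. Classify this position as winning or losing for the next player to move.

Losing position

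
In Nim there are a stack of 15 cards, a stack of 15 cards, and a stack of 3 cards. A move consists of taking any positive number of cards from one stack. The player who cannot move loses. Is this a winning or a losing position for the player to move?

In binary:
  1111  (15)
  1111  (15)
  0011  (3)
  ----
  0011  (3)
The nim-sum is 3 ≠ 0, so this is an N-position: the player to move can win.

Winning position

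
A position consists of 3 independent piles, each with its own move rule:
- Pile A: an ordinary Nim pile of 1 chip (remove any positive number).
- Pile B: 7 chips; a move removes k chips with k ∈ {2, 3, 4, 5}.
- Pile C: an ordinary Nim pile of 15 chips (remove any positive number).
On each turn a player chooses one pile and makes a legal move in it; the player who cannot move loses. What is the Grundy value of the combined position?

14

Pile A is a plain Nim pile of size 1, so its Grundy value is 1.
Build the Grundy sequence for pile B with g(k) = mex{g(k−s) : s ∈ {2, 3, 4, 5}, s ≤ k}:
k:     0  1  2  3  4  5  6  7
g(k):  0  0  1  1  2  2  3  0
So g(7) = 0.
Pile C is a plain Nim pile of size 15, so its Grundy value is 15.
The value of a disjunctive sum is the nim-sum of the parts.
Combined value = 1 ⊕ 0 ⊕ 15 = 14.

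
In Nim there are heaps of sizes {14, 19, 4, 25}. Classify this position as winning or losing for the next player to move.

Nim-sum: 14 ⊕ 19 ⊕ 4 ⊕ 25 = 0.
The nim-sum is 0, so this is a P-position: the player to move is in a losing position under optimal play.

Losing position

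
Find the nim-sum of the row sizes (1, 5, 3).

7

Write each in binary and XOR column by column:
  001  (1)
  101  (5)
  011  (3)
  ---
  111  (7)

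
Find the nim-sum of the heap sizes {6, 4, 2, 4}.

4

Compute the nim-sum pairwise:
6 XOR 4 = 2
2 XOR 2 = 0
0 XOR 4 = 4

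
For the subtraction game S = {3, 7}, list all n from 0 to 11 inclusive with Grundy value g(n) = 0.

Grundy values for subtraction set {3, 7}:
k:     0  1  2  3  4  5  6  7  8  9 10 11
g(k):  0  0  0  1  1  1  0  2  2  1  0  0
The P-positions (g = 0) in 0..11 are 0, 1, 2, 6, 10, 11.

0, 1, 2, 6, 10, 11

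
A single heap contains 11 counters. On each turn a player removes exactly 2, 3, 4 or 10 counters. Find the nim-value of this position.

2

Grundy values for subtraction set {2, 3, 4, 10}:
k:     0  1  2  3  4  5  6  7  8  9 10 11
g(k):  0  0  1  1  2  2  0  0  1  1  2  2
So g(11) = 2.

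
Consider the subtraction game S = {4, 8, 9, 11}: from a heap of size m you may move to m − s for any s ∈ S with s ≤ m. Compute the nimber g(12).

3

Compute g(0), g(1), … for moves {4, 8, 9, 11}:
g(0) = mex{} = 0
g(1) = mex{} = 0
g(2) = mex{} = 0
g(3) = mex{} = 0
g(4) = mex{0} = 1
g(5) = mex{0} = 1
g(6) = mex{0} = 1
g(7) = mex{0} = 1
g(8) = mex{0,1} = 2
g(9) = mex{0,1} = 2
g(10) = mex{0,1} = 2
g(11) = mex{0,1} = 2
g(12) = mex{0,1,2} = 3
So g(12) = 3.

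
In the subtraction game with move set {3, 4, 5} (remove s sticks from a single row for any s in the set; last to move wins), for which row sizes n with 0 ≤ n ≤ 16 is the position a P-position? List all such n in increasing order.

Build the Grundy sequence with g(k) = mex{g(k−s) : s ∈ {3, 4, 5}, s ≤ k}:
k:     0  1  2  3  4  5  6  7  8  9 10 11 12 13 14 15 16
g(k):  0  0  0  1  1  1  2  2  0  0  0  1  1  1  2  2  0
The P-positions (g = 0) in 0..16 are 0, 1, 2, 8, 9, 10, 16.

0, 1, 2, 8, 9, 10, 16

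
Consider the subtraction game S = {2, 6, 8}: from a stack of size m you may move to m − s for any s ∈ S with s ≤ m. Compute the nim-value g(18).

0

Build the Grundy sequence with g(k) = mex{g(k−s) : s ∈ {2, 6, 8}, s ≤ k}:
k:     0  1  2  3  4  5  6  7  8  9 10 11 12 13 14 15 16 17 18
g(k):  0  0  1  1  0  0  1  1  2  2  3  3  2  2  0  0  1  1  0
So g(18) = 0.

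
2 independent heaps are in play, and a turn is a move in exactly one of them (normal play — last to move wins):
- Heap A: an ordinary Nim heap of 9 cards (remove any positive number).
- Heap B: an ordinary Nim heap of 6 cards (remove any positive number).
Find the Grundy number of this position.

15

Heap A is a plain Nim heap of size 9, so its Grundy value is 9.
Heap B is a plain Nim heap of size 6, so its Grundy value is 6.
The value of a disjunctive sum is the nim-sum of the parts.
Combined value = 9 XOR 6 = 15.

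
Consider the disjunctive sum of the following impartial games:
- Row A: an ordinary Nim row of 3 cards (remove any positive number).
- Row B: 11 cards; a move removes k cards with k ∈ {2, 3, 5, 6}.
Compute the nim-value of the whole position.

2

Row A is a plain Nim row of size 3, so its Grundy value is 3.
Grundy values for row B (subtraction set {2, 3, 5, 6}):
k:     0  1  2  3  4  5  6  7  8  9 10 11
g(k):  0  0  1  1  2  2  3  3  0  0  1  1
So g(11) = 1.
By the Sprague-Grundy theorem, the Grundy value of a sum of independent games is the XOR of the component values.
Combined value = 3 ⊕ 1 = 2.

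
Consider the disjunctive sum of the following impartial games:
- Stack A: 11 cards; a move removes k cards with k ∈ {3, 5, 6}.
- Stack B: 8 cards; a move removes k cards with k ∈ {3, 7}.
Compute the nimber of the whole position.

2

For stack A, compute g(0), g(1), … with moves {3, 5, 6}:
k:     0  1  2  3  4  5  6  7  8  9 10 11
g(k):  0  0  0  1  1  1  2  2  2  0  0  0
So g(11) = 0.
Build the Grundy sequence for stack B with g(k) = mex{g(k−s) : s ∈ {3, 7}, s ≤ k}:
g(0) = mex{} = 0
g(1) = mex{} = 0
g(2) = mex{} = 0
g(3) = mex{0} = 1
g(4) = mex{0} = 1
g(5) = mex{0} = 1
g(6) = mex{1} = 0
g(7) = mex{0,1} = 2
g(8) = mex{0,1} = 2
So g(8) = 2.
By the Sprague-Grundy theorem, the Grundy value of a sum of independent games is the XOR of the component values.
Combined value = 0 ⊕ 2 = 2.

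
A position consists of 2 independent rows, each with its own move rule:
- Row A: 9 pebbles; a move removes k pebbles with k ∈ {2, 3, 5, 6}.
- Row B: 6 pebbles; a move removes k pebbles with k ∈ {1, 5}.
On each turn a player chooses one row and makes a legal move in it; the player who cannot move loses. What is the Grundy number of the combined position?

Grundy values for row A (subtraction set {2, 3, 5, 6}):
g(0) = mex{} = 0
g(1) = mex{} = 0
g(2) = mex{0} = 1
g(3) = mex{0} = 1
g(4) = mex{0,1} = 2
g(5) = mex{0,1} = 2
g(6) = mex{0,1,2} = 3
g(7) = mex{0,1,2} = 3
g(8) = mex{1,2,3} = 0
g(9) = mex{1,2,3} = 0
So g(9) = 0.
Build the Grundy sequence for row B with g(k) = mex{g(k−s) : s ∈ {1, 5}, s ≤ k}:
k:     0  1  2  3  4  5  6
g(k):  0  1  0  1  0  1  0
So g(6) = 0.
The value of a disjunctive sum is the nim-sum of the parts.
Combined value = 0 ⊕ 0 = 0.

0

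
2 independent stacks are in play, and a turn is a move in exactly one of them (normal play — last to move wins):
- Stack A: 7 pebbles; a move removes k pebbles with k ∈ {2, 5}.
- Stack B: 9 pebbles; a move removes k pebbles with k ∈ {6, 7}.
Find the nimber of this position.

1

Grundy values for stack A (subtraction set {2, 5}):
k:     0  1  2  3  4  5  6  7
g(k):  0  0  1  1  0  2  1  0
So g(7) = 0.
Grundy values for stack B (subtraction set {6, 7}):
k:     0  1  2  3  4  5  6  7  8  9
g(k):  0  0  0  0  0  0  1  1  1  1
So g(9) = 1.
By the Sprague-Grundy theorem, the Grundy value of a sum of independent games is the XOR of the component values.
Combined value = 0 ⊕ 1 = 1.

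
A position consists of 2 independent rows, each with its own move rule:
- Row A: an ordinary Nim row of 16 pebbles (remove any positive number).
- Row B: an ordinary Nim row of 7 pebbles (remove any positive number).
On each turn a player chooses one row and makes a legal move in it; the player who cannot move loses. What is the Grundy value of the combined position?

23

Row A is a plain Nim row of size 16, so its Grundy value is 16.
Row B is a plain Nim row of size 7, so its Grundy value is 7.
By the Sprague-Grundy theorem, the Grundy value of a sum of independent games is the XOR of the component values.
Combined value = 16 XOR 7 = 23.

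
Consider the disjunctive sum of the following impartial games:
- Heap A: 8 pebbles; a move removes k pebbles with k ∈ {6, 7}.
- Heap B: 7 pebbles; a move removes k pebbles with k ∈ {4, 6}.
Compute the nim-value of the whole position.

For heap A, compute g(0), g(1), … with moves {6, 7}:
k:     0  1  2  3  4  5  6  7  8
g(k):  0  0  0  0  0  0  1  1  1
So g(8) = 1.
Build the Grundy sequence for heap B with g(k) = mex{g(k−s) : s ∈ {4, 6}, s ≤ k}:
g(0) = mex{} = 0
g(1) = mex{} = 0
g(2) = mex{} = 0
g(3) = mex{} = 0
g(4) = mex{0} = 1
g(5) = mex{0} = 1
g(6) = mex{0} = 1
g(7) = mex{0} = 1
So g(7) = 1.
By the Sprague-Grundy theorem, the Grundy value of a sum of independent games is the XOR of the component values.
Combined value = 1 XOR 1 = 0.

0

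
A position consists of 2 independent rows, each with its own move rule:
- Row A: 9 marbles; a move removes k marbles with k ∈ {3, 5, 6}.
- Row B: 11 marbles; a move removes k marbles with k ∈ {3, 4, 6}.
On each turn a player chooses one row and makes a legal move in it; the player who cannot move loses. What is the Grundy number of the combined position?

Grundy values for row A (subtraction set {3, 5, 6}):
g(0) = mex{} = 0
g(1) = mex{} = 0
g(2) = mex{} = 0
g(3) = mex{0} = 1
g(4) = mex{0} = 1
g(5) = mex{0} = 1
g(6) = mex{0,1} = 2
g(7) = mex{0,1} = 2
g(8) = mex{0,1} = 2
g(9) = mex{1,2} = 0
So g(9) = 0.
Build the Grundy sequence for row B with g(k) = mex{g(k−s) : s ∈ {3, 4, 6}, s ≤ k}:
k:     0  1  2  3  4  5  6  7  8  9 10 11
g(k):  0  0  0  1  1  1  2  2  2  0  0  0
So g(11) = 0.
The value of a disjunctive sum is the nim-sum of the parts.
Combined value = 0 ⊕ 0 = 0.

0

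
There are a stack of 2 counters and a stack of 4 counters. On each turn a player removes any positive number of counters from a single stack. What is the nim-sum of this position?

Nim-sum: 2 ⊕ 4 = 6.

6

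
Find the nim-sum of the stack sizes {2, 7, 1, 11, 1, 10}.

Write each in binary and XOR column by column:
  0010  (2)
  0111  (7)
  0001  (1)
  1011  (11)
  0001  (1)
  1010  (10)
  ----
  0100  (4)

4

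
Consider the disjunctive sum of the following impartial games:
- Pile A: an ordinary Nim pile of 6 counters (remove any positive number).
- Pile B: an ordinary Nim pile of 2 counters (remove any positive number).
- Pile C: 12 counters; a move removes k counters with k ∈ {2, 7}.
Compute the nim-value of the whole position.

5

Pile A is a plain Nim pile of size 6, so its Grundy value is 6.
Pile B is a plain Nim pile of size 2, so its Grundy value is 2.
Grundy values for pile C (subtraction set {2, 7}):
g(0) = mex{} = 0
g(1) = mex{} = 0
g(2) = mex{0} = 1
g(3) = mex{0} = 1
g(4) = mex{1} = 0
g(5) = mex{1} = 0
g(6) = mex{0} = 1
g(7) = mex{0} = 1
g(8) = mex{0,1} = 2
g(9) = mex{1} = 0
g(10) = mex{1,2} = 0
g(11) = mex{0} = 1
g(12) = mex{0} = 1
So g(12) = 1.
By the Sprague-Grundy theorem, the Grundy value of a sum of independent games is the XOR of the component values.
Combined value = 6 ⊕ 2 ⊕ 1 = 5.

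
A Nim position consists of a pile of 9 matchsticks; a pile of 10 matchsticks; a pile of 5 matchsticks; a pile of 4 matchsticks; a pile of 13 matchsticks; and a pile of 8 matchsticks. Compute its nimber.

7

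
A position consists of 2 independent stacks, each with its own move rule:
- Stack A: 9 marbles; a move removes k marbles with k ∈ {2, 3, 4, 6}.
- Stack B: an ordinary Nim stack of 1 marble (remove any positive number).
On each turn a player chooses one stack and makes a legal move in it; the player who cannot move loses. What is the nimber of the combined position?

1

Grundy values for stack A (subtraction set {2, 3, 4, 6}):
k:     0  1  2  3  4  5  6  7  8  9
g(k):  0  0  1  1  2  2  3  3  0  0
So g(9) = 0.
Stack B is a plain Nim stack of size 1, so its Grundy value is 1.
The value of a disjunctive sum is the nim-sum of the parts.
Combined value = 0 XOR 1 = 1.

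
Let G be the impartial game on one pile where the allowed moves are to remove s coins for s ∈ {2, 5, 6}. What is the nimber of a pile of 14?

1

Grundy values for subtraction set {2, 5, 6}:
k:     0  1  2  3  4  5  6  7  8  9 10 11 12 13 14
g(k):  0  0  1  1  0  2  1  3  0  2  1  0  0  1  1
So g(14) = 1.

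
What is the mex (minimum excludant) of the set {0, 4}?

1

0 is in the set but 1 is not, so the mex is 1.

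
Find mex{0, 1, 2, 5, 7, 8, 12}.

The values 0, 1, 2 are all present; 3 is the first non-negative integer missing from the set.

3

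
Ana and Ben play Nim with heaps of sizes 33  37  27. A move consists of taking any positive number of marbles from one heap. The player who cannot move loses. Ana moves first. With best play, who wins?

Ana wins

Write each in binary and XOR column by column:
  100001  (33)
  100101  (37)
  011011  (27)
  ------
  011111  (31)
The nim-sum is 31 ≠ 0, so this is an N-position: the player to move can win; Ana has a winning move.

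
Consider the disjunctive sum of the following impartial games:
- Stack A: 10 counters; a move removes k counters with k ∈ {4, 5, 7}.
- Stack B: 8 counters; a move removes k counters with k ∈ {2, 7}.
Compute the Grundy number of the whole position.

0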